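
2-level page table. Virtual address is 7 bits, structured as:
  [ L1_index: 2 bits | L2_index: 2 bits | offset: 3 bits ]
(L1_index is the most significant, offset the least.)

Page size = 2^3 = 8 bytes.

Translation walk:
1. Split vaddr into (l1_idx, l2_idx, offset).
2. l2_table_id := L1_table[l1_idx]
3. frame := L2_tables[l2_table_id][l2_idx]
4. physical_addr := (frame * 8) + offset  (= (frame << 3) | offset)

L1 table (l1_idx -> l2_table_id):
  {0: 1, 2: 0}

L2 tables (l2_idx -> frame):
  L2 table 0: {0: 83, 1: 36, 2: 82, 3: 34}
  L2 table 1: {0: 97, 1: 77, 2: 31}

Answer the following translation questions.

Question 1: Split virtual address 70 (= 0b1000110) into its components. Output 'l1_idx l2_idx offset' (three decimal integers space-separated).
vaddr = 70 = 0b1000110
  top 2 bits -> l1_idx = 2
  next 2 bits -> l2_idx = 0
  bottom 3 bits -> offset = 6

Answer: 2 0 6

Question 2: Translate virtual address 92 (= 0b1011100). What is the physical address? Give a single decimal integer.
Answer: 276

Derivation:
vaddr = 92 = 0b1011100
Split: l1_idx=2, l2_idx=3, offset=4
L1[2] = 0
L2[0][3] = 34
paddr = 34 * 8 + 4 = 276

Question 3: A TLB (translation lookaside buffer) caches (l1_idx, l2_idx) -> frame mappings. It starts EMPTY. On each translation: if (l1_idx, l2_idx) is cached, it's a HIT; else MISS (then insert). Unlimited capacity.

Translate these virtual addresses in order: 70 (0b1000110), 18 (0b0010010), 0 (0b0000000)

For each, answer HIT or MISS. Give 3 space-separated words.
Answer: MISS MISS MISS

Derivation:
vaddr=70: (2,0) not in TLB -> MISS, insert
vaddr=18: (0,2) not in TLB -> MISS, insert
vaddr=0: (0,0) not in TLB -> MISS, insert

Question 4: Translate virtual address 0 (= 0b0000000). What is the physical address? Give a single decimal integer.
Answer: 776

Derivation:
vaddr = 0 = 0b0000000
Split: l1_idx=0, l2_idx=0, offset=0
L1[0] = 1
L2[1][0] = 97
paddr = 97 * 8 + 0 = 776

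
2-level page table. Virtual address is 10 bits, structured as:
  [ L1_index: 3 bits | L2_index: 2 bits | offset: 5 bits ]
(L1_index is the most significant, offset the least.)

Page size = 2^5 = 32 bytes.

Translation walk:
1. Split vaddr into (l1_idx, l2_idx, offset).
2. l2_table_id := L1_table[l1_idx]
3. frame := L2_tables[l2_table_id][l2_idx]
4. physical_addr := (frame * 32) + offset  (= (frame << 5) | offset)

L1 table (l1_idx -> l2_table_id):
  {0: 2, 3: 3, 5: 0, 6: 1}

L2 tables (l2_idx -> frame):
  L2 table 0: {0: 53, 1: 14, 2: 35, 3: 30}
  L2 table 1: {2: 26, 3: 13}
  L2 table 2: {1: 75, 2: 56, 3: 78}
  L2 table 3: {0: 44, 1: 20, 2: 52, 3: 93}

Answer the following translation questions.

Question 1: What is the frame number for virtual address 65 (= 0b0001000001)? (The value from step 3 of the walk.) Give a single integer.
Answer: 56

Derivation:
vaddr = 65: l1_idx=0, l2_idx=2
L1[0] = 2; L2[2][2] = 56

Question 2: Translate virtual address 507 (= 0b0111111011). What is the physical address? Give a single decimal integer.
Answer: 3003

Derivation:
vaddr = 507 = 0b0111111011
Split: l1_idx=3, l2_idx=3, offset=27
L1[3] = 3
L2[3][3] = 93
paddr = 93 * 32 + 27 = 3003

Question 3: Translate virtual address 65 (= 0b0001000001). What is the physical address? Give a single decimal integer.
vaddr = 65 = 0b0001000001
Split: l1_idx=0, l2_idx=2, offset=1
L1[0] = 2
L2[2][2] = 56
paddr = 56 * 32 + 1 = 1793

Answer: 1793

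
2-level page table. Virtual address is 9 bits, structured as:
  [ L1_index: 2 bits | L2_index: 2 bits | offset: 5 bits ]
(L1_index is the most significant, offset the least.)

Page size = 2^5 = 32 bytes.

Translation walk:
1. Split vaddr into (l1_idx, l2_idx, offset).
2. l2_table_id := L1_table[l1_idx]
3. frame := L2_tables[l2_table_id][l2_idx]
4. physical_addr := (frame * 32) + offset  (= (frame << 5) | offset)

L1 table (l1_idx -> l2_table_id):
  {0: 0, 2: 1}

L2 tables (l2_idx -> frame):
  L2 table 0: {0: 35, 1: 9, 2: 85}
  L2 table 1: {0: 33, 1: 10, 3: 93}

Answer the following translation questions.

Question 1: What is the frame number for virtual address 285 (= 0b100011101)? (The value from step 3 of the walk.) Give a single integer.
Answer: 33

Derivation:
vaddr = 285: l1_idx=2, l2_idx=0
L1[2] = 1; L2[1][0] = 33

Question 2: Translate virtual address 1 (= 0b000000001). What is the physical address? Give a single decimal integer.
vaddr = 1 = 0b000000001
Split: l1_idx=0, l2_idx=0, offset=1
L1[0] = 0
L2[0][0] = 35
paddr = 35 * 32 + 1 = 1121

Answer: 1121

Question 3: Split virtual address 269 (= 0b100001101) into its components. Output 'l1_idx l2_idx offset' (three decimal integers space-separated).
Answer: 2 0 13

Derivation:
vaddr = 269 = 0b100001101
  top 2 bits -> l1_idx = 2
  next 2 bits -> l2_idx = 0
  bottom 5 bits -> offset = 13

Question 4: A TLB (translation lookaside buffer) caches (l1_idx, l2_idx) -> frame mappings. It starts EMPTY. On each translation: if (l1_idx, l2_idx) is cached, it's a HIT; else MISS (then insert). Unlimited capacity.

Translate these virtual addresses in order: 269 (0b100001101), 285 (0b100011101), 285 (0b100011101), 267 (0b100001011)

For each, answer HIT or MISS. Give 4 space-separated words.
vaddr=269: (2,0) not in TLB -> MISS, insert
vaddr=285: (2,0) in TLB -> HIT
vaddr=285: (2,0) in TLB -> HIT
vaddr=267: (2,0) in TLB -> HIT

Answer: MISS HIT HIT HIT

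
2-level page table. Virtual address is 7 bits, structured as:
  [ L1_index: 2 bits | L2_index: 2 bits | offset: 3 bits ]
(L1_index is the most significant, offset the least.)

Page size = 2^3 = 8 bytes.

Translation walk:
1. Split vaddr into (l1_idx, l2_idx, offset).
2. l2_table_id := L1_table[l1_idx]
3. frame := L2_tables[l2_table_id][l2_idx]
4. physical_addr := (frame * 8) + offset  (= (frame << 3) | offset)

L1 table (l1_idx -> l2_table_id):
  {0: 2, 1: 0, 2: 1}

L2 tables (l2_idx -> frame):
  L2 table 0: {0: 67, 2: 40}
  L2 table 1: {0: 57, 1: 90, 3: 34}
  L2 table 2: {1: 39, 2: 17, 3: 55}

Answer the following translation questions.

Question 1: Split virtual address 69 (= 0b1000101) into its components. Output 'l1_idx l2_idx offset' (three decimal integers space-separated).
vaddr = 69 = 0b1000101
  top 2 bits -> l1_idx = 2
  next 2 bits -> l2_idx = 0
  bottom 3 bits -> offset = 5

Answer: 2 0 5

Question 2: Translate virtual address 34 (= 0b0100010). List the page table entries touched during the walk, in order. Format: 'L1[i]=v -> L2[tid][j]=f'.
vaddr = 34 = 0b0100010
Split: l1_idx=1, l2_idx=0, offset=2

Answer: L1[1]=0 -> L2[0][0]=67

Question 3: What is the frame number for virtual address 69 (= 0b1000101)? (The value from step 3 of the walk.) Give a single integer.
Answer: 57

Derivation:
vaddr = 69: l1_idx=2, l2_idx=0
L1[2] = 1; L2[1][0] = 57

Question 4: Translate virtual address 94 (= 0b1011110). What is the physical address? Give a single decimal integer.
Answer: 278

Derivation:
vaddr = 94 = 0b1011110
Split: l1_idx=2, l2_idx=3, offset=6
L1[2] = 1
L2[1][3] = 34
paddr = 34 * 8 + 6 = 278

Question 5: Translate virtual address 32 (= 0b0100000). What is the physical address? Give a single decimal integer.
vaddr = 32 = 0b0100000
Split: l1_idx=1, l2_idx=0, offset=0
L1[1] = 0
L2[0][0] = 67
paddr = 67 * 8 + 0 = 536

Answer: 536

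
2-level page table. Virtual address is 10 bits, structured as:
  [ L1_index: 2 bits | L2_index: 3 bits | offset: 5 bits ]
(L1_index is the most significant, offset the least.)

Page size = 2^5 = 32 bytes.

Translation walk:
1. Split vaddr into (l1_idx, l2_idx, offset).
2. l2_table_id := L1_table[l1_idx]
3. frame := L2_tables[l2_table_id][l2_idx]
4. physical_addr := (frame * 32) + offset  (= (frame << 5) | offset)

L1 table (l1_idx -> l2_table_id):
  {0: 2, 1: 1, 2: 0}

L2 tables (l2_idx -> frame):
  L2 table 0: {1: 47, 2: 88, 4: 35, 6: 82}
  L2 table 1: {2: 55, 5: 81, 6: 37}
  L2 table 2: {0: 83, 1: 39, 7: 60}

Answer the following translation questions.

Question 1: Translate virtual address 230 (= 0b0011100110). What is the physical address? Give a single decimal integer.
Answer: 1926

Derivation:
vaddr = 230 = 0b0011100110
Split: l1_idx=0, l2_idx=7, offset=6
L1[0] = 2
L2[2][7] = 60
paddr = 60 * 32 + 6 = 1926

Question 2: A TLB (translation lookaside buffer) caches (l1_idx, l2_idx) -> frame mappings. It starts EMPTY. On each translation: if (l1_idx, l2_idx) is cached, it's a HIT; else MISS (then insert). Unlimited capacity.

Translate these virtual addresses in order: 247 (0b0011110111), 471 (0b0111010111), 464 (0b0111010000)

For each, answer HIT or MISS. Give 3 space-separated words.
Answer: MISS MISS HIT

Derivation:
vaddr=247: (0,7) not in TLB -> MISS, insert
vaddr=471: (1,6) not in TLB -> MISS, insert
vaddr=464: (1,6) in TLB -> HIT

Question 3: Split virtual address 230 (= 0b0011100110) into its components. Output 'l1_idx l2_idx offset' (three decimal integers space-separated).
vaddr = 230 = 0b0011100110
  top 2 bits -> l1_idx = 0
  next 3 bits -> l2_idx = 7
  bottom 5 bits -> offset = 6

Answer: 0 7 6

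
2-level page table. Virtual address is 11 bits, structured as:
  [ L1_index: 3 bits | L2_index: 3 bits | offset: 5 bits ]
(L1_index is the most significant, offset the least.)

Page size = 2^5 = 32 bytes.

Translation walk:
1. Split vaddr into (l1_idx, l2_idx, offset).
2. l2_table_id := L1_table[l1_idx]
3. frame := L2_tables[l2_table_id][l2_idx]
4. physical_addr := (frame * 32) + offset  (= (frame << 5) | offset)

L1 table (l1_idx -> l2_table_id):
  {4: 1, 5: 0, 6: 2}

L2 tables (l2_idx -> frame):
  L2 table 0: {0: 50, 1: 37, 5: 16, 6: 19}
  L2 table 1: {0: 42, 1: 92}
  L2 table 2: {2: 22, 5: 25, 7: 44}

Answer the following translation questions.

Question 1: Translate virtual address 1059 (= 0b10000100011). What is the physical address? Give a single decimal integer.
Answer: 2947

Derivation:
vaddr = 1059 = 0b10000100011
Split: l1_idx=4, l2_idx=1, offset=3
L1[4] = 1
L2[1][1] = 92
paddr = 92 * 32 + 3 = 2947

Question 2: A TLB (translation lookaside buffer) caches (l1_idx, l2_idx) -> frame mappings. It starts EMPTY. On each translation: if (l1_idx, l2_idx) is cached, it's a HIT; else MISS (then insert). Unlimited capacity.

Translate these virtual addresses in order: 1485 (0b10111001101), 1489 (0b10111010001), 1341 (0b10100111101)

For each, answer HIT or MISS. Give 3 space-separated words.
Answer: MISS HIT MISS

Derivation:
vaddr=1485: (5,6) not in TLB -> MISS, insert
vaddr=1489: (5,6) in TLB -> HIT
vaddr=1341: (5,1) not in TLB -> MISS, insert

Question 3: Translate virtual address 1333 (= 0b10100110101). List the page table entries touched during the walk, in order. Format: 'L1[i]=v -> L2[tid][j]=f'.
vaddr = 1333 = 0b10100110101
Split: l1_idx=5, l2_idx=1, offset=21

Answer: L1[5]=0 -> L2[0][1]=37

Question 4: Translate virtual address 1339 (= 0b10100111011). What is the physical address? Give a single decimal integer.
vaddr = 1339 = 0b10100111011
Split: l1_idx=5, l2_idx=1, offset=27
L1[5] = 0
L2[0][1] = 37
paddr = 37 * 32 + 27 = 1211

Answer: 1211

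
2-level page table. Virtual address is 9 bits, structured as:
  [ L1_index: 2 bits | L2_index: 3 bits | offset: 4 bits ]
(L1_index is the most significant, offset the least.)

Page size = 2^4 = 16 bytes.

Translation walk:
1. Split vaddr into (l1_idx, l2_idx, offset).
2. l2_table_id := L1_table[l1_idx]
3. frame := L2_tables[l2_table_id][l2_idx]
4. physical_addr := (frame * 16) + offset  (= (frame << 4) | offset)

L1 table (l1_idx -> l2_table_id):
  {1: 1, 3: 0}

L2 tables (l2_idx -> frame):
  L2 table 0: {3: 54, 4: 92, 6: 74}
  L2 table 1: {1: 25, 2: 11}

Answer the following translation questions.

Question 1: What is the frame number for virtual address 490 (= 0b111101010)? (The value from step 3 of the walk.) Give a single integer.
vaddr = 490: l1_idx=3, l2_idx=6
L1[3] = 0; L2[0][6] = 74

Answer: 74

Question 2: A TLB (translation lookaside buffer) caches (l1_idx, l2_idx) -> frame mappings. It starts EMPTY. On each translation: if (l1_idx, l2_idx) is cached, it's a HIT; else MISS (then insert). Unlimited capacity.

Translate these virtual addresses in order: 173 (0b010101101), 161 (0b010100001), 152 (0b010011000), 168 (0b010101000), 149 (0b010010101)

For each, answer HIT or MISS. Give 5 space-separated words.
vaddr=173: (1,2) not in TLB -> MISS, insert
vaddr=161: (1,2) in TLB -> HIT
vaddr=152: (1,1) not in TLB -> MISS, insert
vaddr=168: (1,2) in TLB -> HIT
vaddr=149: (1,1) in TLB -> HIT

Answer: MISS HIT MISS HIT HIT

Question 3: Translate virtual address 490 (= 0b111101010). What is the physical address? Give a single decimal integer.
vaddr = 490 = 0b111101010
Split: l1_idx=3, l2_idx=6, offset=10
L1[3] = 0
L2[0][6] = 74
paddr = 74 * 16 + 10 = 1194

Answer: 1194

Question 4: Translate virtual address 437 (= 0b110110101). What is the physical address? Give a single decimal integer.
vaddr = 437 = 0b110110101
Split: l1_idx=3, l2_idx=3, offset=5
L1[3] = 0
L2[0][3] = 54
paddr = 54 * 16 + 5 = 869

Answer: 869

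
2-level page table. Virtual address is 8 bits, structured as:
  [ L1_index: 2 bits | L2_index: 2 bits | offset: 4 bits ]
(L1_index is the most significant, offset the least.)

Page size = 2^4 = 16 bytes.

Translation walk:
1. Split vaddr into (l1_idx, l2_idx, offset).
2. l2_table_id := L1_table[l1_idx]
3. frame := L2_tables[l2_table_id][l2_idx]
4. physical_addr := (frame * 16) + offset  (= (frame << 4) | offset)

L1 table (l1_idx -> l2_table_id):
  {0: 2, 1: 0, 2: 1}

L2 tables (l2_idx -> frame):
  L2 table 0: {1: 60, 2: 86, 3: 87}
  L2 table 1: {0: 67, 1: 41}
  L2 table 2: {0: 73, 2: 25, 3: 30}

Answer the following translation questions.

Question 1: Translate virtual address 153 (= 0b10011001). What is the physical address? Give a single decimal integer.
Answer: 665

Derivation:
vaddr = 153 = 0b10011001
Split: l1_idx=2, l2_idx=1, offset=9
L1[2] = 1
L2[1][1] = 41
paddr = 41 * 16 + 9 = 665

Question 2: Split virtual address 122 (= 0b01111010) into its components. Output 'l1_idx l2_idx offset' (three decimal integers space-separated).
vaddr = 122 = 0b01111010
  top 2 bits -> l1_idx = 1
  next 2 bits -> l2_idx = 3
  bottom 4 bits -> offset = 10

Answer: 1 3 10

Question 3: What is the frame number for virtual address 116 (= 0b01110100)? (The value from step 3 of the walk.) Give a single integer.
Answer: 87

Derivation:
vaddr = 116: l1_idx=1, l2_idx=3
L1[1] = 0; L2[0][3] = 87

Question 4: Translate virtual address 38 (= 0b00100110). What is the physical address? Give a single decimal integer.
vaddr = 38 = 0b00100110
Split: l1_idx=0, l2_idx=2, offset=6
L1[0] = 2
L2[2][2] = 25
paddr = 25 * 16 + 6 = 406

Answer: 406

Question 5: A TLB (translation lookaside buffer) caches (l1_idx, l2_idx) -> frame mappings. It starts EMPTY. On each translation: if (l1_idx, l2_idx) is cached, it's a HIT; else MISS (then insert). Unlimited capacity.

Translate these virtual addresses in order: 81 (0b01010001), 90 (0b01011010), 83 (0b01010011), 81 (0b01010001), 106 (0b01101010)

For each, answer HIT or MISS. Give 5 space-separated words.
Answer: MISS HIT HIT HIT MISS

Derivation:
vaddr=81: (1,1) not in TLB -> MISS, insert
vaddr=90: (1,1) in TLB -> HIT
vaddr=83: (1,1) in TLB -> HIT
vaddr=81: (1,1) in TLB -> HIT
vaddr=106: (1,2) not in TLB -> MISS, insert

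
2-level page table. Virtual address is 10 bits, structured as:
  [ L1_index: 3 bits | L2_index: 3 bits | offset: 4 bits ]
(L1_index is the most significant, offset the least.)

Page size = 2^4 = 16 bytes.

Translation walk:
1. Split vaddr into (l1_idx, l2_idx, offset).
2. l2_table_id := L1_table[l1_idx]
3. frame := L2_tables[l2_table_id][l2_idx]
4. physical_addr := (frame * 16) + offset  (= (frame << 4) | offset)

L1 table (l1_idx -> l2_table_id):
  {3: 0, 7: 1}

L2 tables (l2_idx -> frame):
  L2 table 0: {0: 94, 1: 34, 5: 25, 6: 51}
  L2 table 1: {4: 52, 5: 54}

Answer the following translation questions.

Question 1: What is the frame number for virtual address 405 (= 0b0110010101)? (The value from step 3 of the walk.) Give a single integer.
Answer: 34

Derivation:
vaddr = 405: l1_idx=3, l2_idx=1
L1[3] = 0; L2[0][1] = 34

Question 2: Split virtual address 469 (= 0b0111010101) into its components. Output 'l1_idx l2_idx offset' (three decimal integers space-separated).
vaddr = 469 = 0b0111010101
  top 3 bits -> l1_idx = 3
  next 3 bits -> l2_idx = 5
  bottom 4 bits -> offset = 5

Answer: 3 5 5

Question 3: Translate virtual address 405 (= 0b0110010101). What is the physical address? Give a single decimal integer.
vaddr = 405 = 0b0110010101
Split: l1_idx=3, l2_idx=1, offset=5
L1[3] = 0
L2[0][1] = 34
paddr = 34 * 16 + 5 = 549

Answer: 549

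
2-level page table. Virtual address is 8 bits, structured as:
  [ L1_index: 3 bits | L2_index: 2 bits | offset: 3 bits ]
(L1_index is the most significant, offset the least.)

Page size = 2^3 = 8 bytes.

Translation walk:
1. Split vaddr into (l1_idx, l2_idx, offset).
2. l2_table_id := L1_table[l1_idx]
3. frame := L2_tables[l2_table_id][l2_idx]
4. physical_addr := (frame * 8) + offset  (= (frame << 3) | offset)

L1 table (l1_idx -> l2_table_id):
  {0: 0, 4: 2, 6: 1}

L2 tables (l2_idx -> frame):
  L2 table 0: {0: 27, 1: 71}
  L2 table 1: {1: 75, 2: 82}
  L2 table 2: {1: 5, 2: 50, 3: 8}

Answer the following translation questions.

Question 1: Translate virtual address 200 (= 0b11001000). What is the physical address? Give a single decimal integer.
Answer: 600

Derivation:
vaddr = 200 = 0b11001000
Split: l1_idx=6, l2_idx=1, offset=0
L1[6] = 1
L2[1][1] = 75
paddr = 75 * 8 + 0 = 600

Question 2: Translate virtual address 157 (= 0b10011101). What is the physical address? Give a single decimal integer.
vaddr = 157 = 0b10011101
Split: l1_idx=4, l2_idx=3, offset=5
L1[4] = 2
L2[2][3] = 8
paddr = 8 * 8 + 5 = 69

Answer: 69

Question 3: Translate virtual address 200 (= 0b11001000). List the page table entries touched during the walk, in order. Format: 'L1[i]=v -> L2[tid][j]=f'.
Answer: L1[6]=1 -> L2[1][1]=75

Derivation:
vaddr = 200 = 0b11001000
Split: l1_idx=6, l2_idx=1, offset=0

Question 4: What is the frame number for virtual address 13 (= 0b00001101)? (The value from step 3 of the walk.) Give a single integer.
vaddr = 13: l1_idx=0, l2_idx=1
L1[0] = 0; L2[0][1] = 71

Answer: 71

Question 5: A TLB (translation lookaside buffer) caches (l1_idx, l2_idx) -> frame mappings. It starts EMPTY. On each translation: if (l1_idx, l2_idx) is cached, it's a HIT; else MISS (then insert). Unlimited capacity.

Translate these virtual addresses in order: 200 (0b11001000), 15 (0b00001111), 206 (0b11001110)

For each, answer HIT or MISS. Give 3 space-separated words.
Answer: MISS MISS HIT

Derivation:
vaddr=200: (6,1) not in TLB -> MISS, insert
vaddr=15: (0,1) not in TLB -> MISS, insert
vaddr=206: (6,1) in TLB -> HIT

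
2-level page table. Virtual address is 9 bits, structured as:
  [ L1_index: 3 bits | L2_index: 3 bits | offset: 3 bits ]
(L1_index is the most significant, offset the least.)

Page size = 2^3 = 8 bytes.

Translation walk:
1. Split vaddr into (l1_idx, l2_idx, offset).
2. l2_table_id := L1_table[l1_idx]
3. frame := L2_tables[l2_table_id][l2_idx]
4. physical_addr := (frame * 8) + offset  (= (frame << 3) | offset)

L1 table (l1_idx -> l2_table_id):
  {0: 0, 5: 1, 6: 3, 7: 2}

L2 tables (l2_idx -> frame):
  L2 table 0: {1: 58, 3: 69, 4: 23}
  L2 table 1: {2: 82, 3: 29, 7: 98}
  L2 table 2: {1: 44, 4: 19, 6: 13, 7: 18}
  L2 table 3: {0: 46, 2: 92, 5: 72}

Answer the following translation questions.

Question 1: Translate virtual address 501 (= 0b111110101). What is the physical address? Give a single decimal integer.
vaddr = 501 = 0b111110101
Split: l1_idx=7, l2_idx=6, offset=5
L1[7] = 2
L2[2][6] = 13
paddr = 13 * 8 + 5 = 109

Answer: 109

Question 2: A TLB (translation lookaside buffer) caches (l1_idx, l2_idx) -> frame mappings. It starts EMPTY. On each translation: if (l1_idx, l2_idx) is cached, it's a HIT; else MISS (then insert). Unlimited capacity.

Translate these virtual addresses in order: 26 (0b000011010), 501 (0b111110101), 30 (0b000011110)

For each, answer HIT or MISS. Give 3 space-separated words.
vaddr=26: (0,3) not in TLB -> MISS, insert
vaddr=501: (7,6) not in TLB -> MISS, insert
vaddr=30: (0,3) in TLB -> HIT

Answer: MISS MISS HIT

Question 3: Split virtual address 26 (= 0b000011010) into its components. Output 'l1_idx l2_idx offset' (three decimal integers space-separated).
Answer: 0 3 2

Derivation:
vaddr = 26 = 0b000011010
  top 3 bits -> l1_idx = 0
  next 3 bits -> l2_idx = 3
  bottom 3 bits -> offset = 2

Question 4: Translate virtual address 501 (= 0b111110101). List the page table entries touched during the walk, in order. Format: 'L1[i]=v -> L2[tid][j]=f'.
Answer: L1[7]=2 -> L2[2][6]=13

Derivation:
vaddr = 501 = 0b111110101
Split: l1_idx=7, l2_idx=6, offset=5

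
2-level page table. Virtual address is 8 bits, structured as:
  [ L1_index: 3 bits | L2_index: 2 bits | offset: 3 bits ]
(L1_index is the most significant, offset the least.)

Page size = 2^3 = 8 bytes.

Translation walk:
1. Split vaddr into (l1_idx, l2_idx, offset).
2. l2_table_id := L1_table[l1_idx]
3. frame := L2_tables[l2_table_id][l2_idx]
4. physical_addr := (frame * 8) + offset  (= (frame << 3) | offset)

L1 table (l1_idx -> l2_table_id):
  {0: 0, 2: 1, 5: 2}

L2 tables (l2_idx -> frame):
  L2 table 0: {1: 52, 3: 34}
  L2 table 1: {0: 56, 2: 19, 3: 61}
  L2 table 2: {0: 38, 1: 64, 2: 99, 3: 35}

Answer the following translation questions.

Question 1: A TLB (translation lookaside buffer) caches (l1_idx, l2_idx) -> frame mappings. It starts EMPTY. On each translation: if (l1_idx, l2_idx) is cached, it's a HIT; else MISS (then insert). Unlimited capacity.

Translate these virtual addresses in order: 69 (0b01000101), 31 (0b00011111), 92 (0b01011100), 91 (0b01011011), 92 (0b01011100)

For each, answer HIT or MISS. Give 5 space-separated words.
Answer: MISS MISS MISS HIT HIT

Derivation:
vaddr=69: (2,0) not in TLB -> MISS, insert
vaddr=31: (0,3) not in TLB -> MISS, insert
vaddr=92: (2,3) not in TLB -> MISS, insert
vaddr=91: (2,3) in TLB -> HIT
vaddr=92: (2,3) in TLB -> HIT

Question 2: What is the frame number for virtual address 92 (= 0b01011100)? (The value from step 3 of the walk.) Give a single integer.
vaddr = 92: l1_idx=2, l2_idx=3
L1[2] = 1; L2[1][3] = 61

Answer: 61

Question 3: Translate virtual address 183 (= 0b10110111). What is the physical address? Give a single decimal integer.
vaddr = 183 = 0b10110111
Split: l1_idx=5, l2_idx=2, offset=7
L1[5] = 2
L2[2][2] = 99
paddr = 99 * 8 + 7 = 799

Answer: 799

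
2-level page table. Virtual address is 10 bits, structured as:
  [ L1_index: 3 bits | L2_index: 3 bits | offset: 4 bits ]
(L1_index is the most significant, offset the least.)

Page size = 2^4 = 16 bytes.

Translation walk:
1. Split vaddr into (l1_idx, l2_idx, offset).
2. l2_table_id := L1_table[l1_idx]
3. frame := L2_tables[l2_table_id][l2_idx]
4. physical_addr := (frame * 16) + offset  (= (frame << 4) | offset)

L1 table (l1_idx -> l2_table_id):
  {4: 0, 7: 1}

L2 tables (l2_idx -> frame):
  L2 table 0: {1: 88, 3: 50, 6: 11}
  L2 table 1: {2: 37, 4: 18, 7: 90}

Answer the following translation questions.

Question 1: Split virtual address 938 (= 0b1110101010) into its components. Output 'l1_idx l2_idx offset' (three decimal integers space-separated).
Answer: 7 2 10

Derivation:
vaddr = 938 = 0b1110101010
  top 3 bits -> l1_idx = 7
  next 3 bits -> l2_idx = 2
  bottom 4 bits -> offset = 10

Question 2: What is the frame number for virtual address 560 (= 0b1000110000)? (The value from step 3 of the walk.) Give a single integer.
Answer: 50

Derivation:
vaddr = 560: l1_idx=4, l2_idx=3
L1[4] = 0; L2[0][3] = 50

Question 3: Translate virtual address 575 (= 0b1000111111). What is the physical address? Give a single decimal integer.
Answer: 815

Derivation:
vaddr = 575 = 0b1000111111
Split: l1_idx=4, l2_idx=3, offset=15
L1[4] = 0
L2[0][3] = 50
paddr = 50 * 16 + 15 = 815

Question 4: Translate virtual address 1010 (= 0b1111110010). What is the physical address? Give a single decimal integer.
Answer: 1442

Derivation:
vaddr = 1010 = 0b1111110010
Split: l1_idx=7, l2_idx=7, offset=2
L1[7] = 1
L2[1][7] = 90
paddr = 90 * 16 + 2 = 1442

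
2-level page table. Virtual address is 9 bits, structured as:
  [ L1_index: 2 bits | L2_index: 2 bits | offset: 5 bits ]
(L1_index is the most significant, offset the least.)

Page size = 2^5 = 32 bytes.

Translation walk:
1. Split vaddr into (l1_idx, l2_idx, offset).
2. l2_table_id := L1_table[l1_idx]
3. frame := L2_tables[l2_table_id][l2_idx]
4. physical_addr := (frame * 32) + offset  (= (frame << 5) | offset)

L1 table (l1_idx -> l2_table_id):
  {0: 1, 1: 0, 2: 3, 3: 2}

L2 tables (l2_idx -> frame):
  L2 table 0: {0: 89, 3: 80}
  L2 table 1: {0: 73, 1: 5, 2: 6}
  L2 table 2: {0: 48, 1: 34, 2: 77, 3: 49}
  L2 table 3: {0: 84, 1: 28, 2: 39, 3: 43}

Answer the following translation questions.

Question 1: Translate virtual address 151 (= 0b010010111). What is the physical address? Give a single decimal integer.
vaddr = 151 = 0b010010111
Split: l1_idx=1, l2_idx=0, offset=23
L1[1] = 0
L2[0][0] = 89
paddr = 89 * 32 + 23 = 2871

Answer: 2871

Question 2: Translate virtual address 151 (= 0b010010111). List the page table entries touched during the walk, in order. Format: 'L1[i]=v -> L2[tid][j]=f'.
vaddr = 151 = 0b010010111
Split: l1_idx=1, l2_idx=0, offset=23

Answer: L1[1]=0 -> L2[0][0]=89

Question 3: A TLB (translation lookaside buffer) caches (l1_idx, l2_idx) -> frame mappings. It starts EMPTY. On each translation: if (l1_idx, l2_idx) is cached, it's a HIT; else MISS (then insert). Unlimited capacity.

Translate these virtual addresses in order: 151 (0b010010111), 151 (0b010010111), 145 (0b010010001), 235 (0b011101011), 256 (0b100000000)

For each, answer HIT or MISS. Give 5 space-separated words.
Answer: MISS HIT HIT MISS MISS

Derivation:
vaddr=151: (1,0) not in TLB -> MISS, insert
vaddr=151: (1,0) in TLB -> HIT
vaddr=145: (1,0) in TLB -> HIT
vaddr=235: (1,3) not in TLB -> MISS, insert
vaddr=256: (2,0) not in TLB -> MISS, insert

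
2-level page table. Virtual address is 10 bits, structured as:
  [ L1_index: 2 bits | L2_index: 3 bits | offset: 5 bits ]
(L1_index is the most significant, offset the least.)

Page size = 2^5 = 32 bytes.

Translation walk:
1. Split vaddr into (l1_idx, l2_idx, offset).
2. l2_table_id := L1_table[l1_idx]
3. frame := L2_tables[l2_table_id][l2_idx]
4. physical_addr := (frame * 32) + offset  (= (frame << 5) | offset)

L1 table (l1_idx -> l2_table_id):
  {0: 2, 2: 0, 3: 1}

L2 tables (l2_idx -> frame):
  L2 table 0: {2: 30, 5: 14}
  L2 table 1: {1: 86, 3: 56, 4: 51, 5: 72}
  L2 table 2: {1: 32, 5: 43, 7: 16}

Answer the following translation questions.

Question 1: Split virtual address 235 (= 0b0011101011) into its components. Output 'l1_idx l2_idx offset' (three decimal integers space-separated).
Answer: 0 7 11

Derivation:
vaddr = 235 = 0b0011101011
  top 2 bits -> l1_idx = 0
  next 3 bits -> l2_idx = 7
  bottom 5 bits -> offset = 11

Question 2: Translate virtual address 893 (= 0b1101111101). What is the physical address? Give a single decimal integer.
Answer: 1821

Derivation:
vaddr = 893 = 0b1101111101
Split: l1_idx=3, l2_idx=3, offset=29
L1[3] = 1
L2[1][3] = 56
paddr = 56 * 32 + 29 = 1821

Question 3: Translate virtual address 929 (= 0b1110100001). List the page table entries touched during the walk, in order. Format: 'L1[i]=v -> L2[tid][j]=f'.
vaddr = 929 = 0b1110100001
Split: l1_idx=3, l2_idx=5, offset=1

Answer: L1[3]=1 -> L2[1][5]=72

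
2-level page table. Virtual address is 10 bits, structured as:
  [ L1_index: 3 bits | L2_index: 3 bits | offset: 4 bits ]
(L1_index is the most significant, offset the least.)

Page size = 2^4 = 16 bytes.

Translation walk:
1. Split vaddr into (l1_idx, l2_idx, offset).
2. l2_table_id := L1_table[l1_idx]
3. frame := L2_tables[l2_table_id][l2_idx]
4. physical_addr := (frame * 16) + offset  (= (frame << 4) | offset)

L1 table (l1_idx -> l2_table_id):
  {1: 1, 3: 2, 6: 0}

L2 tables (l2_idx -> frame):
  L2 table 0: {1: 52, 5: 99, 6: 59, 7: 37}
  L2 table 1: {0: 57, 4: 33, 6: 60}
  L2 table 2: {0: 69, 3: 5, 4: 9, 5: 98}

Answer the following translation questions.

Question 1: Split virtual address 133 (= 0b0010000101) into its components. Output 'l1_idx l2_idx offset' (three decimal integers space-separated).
vaddr = 133 = 0b0010000101
  top 3 bits -> l1_idx = 1
  next 3 bits -> l2_idx = 0
  bottom 4 bits -> offset = 5

Answer: 1 0 5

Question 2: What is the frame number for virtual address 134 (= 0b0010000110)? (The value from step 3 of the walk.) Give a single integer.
vaddr = 134: l1_idx=1, l2_idx=0
L1[1] = 1; L2[1][0] = 57

Answer: 57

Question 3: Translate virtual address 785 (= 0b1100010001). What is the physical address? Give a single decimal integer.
Answer: 833

Derivation:
vaddr = 785 = 0b1100010001
Split: l1_idx=6, l2_idx=1, offset=1
L1[6] = 0
L2[0][1] = 52
paddr = 52 * 16 + 1 = 833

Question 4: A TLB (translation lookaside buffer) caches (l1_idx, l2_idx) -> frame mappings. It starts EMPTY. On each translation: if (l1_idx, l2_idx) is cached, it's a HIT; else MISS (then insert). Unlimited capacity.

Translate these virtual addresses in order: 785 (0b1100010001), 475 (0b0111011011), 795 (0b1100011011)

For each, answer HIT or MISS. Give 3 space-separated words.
vaddr=785: (6,1) not in TLB -> MISS, insert
vaddr=475: (3,5) not in TLB -> MISS, insert
vaddr=795: (6,1) in TLB -> HIT

Answer: MISS MISS HIT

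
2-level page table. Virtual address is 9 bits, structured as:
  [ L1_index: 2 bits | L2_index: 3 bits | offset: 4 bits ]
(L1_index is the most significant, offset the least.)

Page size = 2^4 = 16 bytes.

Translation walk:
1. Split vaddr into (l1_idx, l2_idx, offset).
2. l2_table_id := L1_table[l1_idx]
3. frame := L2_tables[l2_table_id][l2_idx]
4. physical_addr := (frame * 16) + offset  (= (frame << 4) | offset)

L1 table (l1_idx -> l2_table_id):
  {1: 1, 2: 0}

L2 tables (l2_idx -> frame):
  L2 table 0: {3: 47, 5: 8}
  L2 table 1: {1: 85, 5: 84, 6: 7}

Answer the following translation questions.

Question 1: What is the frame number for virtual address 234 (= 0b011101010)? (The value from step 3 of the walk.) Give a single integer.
Answer: 7

Derivation:
vaddr = 234: l1_idx=1, l2_idx=6
L1[1] = 1; L2[1][6] = 7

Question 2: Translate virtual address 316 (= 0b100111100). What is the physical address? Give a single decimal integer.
Answer: 764

Derivation:
vaddr = 316 = 0b100111100
Split: l1_idx=2, l2_idx=3, offset=12
L1[2] = 0
L2[0][3] = 47
paddr = 47 * 16 + 12 = 764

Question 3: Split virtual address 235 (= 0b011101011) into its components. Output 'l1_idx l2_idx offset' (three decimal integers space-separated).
vaddr = 235 = 0b011101011
  top 2 bits -> l1_idx = 1
  next 3 bits -> l2_idx = 6
  bottom 4 bits -> offset = 11

Answer: 1 6 11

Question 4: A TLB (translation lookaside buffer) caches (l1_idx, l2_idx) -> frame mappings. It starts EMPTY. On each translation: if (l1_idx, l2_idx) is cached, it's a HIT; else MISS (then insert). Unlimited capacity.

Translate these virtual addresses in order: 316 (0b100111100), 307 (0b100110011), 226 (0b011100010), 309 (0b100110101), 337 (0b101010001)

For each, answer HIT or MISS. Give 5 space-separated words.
Answer: MISS HIT MISS HIT MISS

Derivation:
vaddr=316: (2,3) not in TLB -> MISS, insert
vaddr=307: (2,3) in TLB -> HIT
vaddr=226: (1,6) not in TLB -> MISS, insert
vaddr=309: (2,3) in TLB -> HIT
vaddr=337: (2,5) not in TLB -> MISS, insert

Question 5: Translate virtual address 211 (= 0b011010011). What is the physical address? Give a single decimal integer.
vaddr = 211 = 0b011010011
Split: l1_idx=1, l2_idx=5, offset=3
L1[1] = 1
L2[1][5] = 84
paddr = 84 * 16 + 3 = 1347

Answer: 1347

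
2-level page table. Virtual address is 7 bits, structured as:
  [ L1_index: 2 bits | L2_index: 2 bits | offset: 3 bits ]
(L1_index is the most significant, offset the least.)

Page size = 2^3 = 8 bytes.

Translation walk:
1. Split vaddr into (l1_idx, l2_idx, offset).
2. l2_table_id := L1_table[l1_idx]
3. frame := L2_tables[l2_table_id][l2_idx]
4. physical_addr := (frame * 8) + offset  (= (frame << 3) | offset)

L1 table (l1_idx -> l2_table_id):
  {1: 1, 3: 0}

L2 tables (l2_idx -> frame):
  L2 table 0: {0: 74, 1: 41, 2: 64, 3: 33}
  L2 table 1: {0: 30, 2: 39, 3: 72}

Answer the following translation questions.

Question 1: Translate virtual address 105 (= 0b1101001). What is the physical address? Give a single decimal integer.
vaddr = 105 = 0b1101001
Split: l1_idx=3, l2_idx=1, offset=1
L1[3] = 0
L2[0][1] = 41
paddr = 41 * 8 + 1 = 329

Answer: 329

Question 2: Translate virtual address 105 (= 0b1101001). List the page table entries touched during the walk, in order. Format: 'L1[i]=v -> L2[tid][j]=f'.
vaddr = 105 = 0b1101001
Split: l1_idx=3, l2_idx=1, offset=1

Answer: L1[3]=0 -> L2[0][1]=41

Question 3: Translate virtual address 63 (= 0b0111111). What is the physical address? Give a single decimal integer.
Answer: 583

Derivation:
vaddr = 63 = 0b0111111
Split: l1_idx=1, l2_idx=3, offset=7
L1[1] = 1
L2[1][3] = 72
paddr = 72 * 8 + 7 = 583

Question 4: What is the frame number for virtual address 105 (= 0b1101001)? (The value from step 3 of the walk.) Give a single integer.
vaddr = 105: l1_idx=3, l2_idx=1
L1[3] = 0; L2[0][1] = 41

Answer: 41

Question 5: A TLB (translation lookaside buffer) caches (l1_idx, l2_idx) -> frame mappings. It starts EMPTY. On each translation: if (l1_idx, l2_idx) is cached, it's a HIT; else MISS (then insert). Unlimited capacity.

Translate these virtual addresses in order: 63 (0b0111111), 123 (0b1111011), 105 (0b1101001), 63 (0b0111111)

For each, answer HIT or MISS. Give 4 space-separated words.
Answer: MISS MISS MISS HIT

Derivation:
vaddr=63: (1,3) not in TLB -> MISS, insert
vaddr=123: (3,3) not in TLB -> MISS, insert
vaddr=105: (3,1) not in TLB -> MISS, insert
vaddr=63: (1,3) in TLB -> HIT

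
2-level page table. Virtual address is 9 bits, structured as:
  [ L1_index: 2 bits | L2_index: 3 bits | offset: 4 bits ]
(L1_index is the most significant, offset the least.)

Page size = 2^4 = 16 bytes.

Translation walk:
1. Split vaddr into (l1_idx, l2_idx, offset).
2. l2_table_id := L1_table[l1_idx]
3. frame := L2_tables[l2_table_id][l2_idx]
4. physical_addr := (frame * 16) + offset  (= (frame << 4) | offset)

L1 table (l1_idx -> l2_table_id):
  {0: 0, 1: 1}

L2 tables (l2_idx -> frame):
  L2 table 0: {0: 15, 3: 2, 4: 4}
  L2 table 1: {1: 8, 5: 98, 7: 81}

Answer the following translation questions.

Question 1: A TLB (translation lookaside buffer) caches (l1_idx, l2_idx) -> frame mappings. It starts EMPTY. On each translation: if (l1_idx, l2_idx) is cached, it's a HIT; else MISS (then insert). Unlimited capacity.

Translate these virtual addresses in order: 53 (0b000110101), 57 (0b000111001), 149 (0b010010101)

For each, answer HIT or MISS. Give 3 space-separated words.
vaddr=53: (0,3) not in TLB -> MISS, insert
vaddr=57: (0,3) in TLB -> HIT
vaddr=149: (1,1) not in TLB -> MISS, insert

Answer: MISS HIT MISS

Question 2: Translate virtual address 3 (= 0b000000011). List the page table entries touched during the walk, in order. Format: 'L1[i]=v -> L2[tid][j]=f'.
Answer: L1[0]=0 -> L2[0][0]=15

Derivation:
vaddr = 3 = 0b000000011
Split: l1_idx=0, l2_idx=0, offset=3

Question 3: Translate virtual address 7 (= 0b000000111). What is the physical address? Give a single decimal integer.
Answer: 247

Derivation:
vaddr = 7 = 0b000000111
Split: l1_idx=0, l2_idx=0, offset=7
L1[0] = 0
L2[0][0] = 15
paddr = 15 * 16 + 7 = 247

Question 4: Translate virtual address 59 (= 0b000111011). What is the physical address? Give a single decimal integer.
vaddr = 59 = 0b000111011
Split: l1_idx=0, l2_idx=3, offset=11
L1[0] = 0
L2[0][3] = 2
paddr = 2 * 16 + 11 = 43

Answer: 43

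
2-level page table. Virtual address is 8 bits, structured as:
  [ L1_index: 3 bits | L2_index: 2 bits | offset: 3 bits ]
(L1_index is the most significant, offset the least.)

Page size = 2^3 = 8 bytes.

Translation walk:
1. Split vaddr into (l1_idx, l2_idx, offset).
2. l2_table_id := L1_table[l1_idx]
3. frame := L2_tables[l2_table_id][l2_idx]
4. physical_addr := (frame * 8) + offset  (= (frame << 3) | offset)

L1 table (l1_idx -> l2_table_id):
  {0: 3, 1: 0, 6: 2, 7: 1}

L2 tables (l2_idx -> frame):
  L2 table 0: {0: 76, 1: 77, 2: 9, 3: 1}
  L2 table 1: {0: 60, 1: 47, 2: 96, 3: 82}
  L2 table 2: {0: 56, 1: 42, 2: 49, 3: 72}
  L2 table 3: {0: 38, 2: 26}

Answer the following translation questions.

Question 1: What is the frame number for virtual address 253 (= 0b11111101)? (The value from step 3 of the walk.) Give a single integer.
Answer: 82

Derivation:
vaddr = 253: l1_idx=7, l2_idx=3
L1[7] = 1; L2[1][3] = 82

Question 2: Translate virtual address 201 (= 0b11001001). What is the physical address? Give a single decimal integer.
Answer: 337

Derivation:
vaddr = 201 = 0b11001001
Split: l1_idx=6, l2_idx=1, offset=1
L1[6] = 2
L2[2][1] = 42
paddr = 42 * 8 + 1 = 337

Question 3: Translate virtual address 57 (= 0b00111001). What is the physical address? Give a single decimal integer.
Answer: 9

Derivation:
vaddr = 57 = 0b00111001
Split: l1_idx=1, l2_idx=3, offset=1
L1[1] = 0
L2[0][3] = 1
paddr = 1 * 8 + 1 = 9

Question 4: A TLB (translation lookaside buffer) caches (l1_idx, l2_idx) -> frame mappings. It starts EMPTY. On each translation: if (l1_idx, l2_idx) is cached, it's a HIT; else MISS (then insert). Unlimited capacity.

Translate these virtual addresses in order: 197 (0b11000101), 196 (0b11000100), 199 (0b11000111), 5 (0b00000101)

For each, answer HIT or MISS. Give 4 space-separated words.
Answer: MISS HIT HIT MISS

Derivation:
vaddr=197: (6,0) not in TLB -> MISS, insert
vaddr=196: (6,0) in TLB -> HIT
vaddr=199: (6,0) in TLB -> HIT
vaddr=5: (0,0) not in TLB -> MISS, insert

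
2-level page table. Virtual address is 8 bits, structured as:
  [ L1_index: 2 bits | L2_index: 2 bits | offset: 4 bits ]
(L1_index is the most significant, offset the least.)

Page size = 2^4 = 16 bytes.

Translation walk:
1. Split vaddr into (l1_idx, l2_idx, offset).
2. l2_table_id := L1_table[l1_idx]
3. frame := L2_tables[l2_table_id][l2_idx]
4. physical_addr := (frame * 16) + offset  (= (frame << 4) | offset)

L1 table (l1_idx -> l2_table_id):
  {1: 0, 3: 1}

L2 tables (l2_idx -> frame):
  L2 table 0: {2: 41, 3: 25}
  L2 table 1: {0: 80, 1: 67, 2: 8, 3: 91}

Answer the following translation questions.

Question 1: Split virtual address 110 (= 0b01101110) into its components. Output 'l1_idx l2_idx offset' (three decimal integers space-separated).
Answer: 1 2 14

Derivation:
vaddr = 110 = 0b01101110
  top 2 bits -> l1_idx = 1
  next 2 bits -> l2_idx = 2
  bottom 4 bits -> offset = 14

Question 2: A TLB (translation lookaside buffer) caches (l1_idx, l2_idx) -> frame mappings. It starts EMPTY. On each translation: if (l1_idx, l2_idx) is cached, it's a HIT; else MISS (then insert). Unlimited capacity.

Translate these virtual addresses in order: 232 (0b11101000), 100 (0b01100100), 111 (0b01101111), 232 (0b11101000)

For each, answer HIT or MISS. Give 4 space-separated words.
Answer: MISS MISS HIT HIT

Derivation:
vaddr=232: (3,2) not in TLB -> MISS, insert
vaddr=100: (1,2) not in TLB -> MISS, insert
vaddr=111: (1,2) in TLB -> HIT
vaddr=232: (3,2) in TLB -> HIT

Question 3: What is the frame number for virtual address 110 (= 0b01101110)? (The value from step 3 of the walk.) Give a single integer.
Answer: 41

Derivation:
vaddr = 110: l1_idx=1, l2_idx=2
L1[1] = 0; L2[0][2] = 41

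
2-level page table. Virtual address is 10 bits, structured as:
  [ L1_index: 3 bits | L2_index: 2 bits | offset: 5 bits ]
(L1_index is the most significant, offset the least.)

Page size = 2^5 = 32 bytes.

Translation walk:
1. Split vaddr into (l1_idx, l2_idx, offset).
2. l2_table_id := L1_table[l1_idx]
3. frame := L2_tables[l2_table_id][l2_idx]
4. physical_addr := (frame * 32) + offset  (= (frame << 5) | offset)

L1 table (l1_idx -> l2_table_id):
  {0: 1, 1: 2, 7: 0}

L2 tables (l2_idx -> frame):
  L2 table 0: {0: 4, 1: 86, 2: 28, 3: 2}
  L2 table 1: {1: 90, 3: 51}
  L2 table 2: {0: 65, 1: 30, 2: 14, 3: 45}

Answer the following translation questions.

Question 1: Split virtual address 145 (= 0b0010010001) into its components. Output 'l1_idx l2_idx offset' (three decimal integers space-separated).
vaddr = 145 = 0b0010010001
  top 3 bits -> l1_idx = 1
  next 2 bits -> l2_idx = 0
  bottom 5 bits -> offset = 17

Answer: 1 0 17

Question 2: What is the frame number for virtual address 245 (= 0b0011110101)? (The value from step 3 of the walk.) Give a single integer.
vaddr = 245: l1_idx=1, l2_idx=3
L1[1] = 2; L2[2][3] = 45

Answer: 45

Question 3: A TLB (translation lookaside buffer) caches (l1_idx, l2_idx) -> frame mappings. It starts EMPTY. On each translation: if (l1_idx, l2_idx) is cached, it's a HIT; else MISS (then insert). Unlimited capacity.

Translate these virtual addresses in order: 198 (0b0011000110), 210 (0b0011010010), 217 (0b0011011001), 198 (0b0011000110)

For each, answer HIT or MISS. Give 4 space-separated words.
vaddr=198: (1,2) not in TLB -> MISS, insert
vaddr=210: (1,2) in TLB -> HIT
vaddr=217: (1,2) in TLB -> HIT
vaddr=198: (1,2) in TLB -> HIT

Answer: MISS HIT HIT HIT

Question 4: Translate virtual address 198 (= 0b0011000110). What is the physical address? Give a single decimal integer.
vaddr = 198 = 0b0011000110
Split: l1_idx=1, l2_idx=2, offset=6
L1[1] = 2
L2[2][2] = 14
paddr = 14 * 32 + 6 = 454

Answer: 454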